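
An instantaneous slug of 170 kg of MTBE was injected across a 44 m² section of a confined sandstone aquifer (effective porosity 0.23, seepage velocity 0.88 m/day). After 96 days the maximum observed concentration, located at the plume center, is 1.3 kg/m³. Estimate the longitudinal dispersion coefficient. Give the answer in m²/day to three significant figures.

At the plume center C_max = M/(n_e·A·√(4πDt)), so D = M²/(4πt·(n_e·A·C_max)²).
n_e·A·C_max = 0.23 × 44 × 1.3 = 13.16 kg/m.
D = 170²/(4π × 96 × 13.16²) = 0.138 m²/day.

0.138 m²/day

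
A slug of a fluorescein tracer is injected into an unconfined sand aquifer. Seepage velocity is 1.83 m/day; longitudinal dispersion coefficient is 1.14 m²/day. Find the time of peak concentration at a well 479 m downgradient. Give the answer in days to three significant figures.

For the 1D instantaneous-source solution, setting ∂C/∂t = 0 at fixed x gives v²t² + 2Dt − x² = 0, so t = (√(D² + v²x²) − D)/v².
√(D² + v²x²) = √(1.14² + 1.83² × 479²) = 876.6; v² = 3.3489.
t = (876.6 − 1.14)/3.3489 = 261 days (vs. the pure-advection estimate x/v = 262 d).

261 days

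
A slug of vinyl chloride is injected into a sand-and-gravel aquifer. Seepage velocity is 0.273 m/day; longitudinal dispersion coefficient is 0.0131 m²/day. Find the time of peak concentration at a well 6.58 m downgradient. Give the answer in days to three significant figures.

23.9 days

For the 1D instantaneous-source solution, setting ∂C/∂t = 0 at fixed x gives v²t² + 2Dt − x² = 0, so t = (√(D² + v²x²) − D)/v².
√(D² + v²x²) = √(0.0131² + 0.273² × 6.58²) = 1.796; v² = 0.074529.
t = (1.796 − 0.0131)/0.074529 = 23.9 days (vs. the pure-advection estimate x/v = 24.1 d).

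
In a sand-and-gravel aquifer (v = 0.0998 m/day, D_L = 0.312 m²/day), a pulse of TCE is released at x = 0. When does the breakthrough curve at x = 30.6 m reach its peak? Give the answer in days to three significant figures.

For the 1D instantaneous-source solution, setting ∂C/∂t = 0 at fixed x gives v²t² + 2Dt − x² = 0, so t = (√(D² + v²x²) − D)/v².
√(D² + v²x²) = √(0.312² + 0.0998² × 30.6²) = 3.070; v² = 0.00996004.
t = (3.070 − 0.312)/0.00996004 = 277 days (vs. the pure-advection estimate x/v = 307 d).

277 days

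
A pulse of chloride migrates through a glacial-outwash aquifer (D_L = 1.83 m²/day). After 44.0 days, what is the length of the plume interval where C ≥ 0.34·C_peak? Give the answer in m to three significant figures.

37.3 m

The plume is Gaussian with σ = √(2Dt) = √(2 × 1.83 × 44.0) = 12.69 m.
C/C_peak = exp(−Δx²/(2σ²)) = 0.34 ⇒ Δx = σ·√(−2 ln 0.34) = 12.69 × 1.469 = 18.64 m.
Width = 2Δx = 37.3 m.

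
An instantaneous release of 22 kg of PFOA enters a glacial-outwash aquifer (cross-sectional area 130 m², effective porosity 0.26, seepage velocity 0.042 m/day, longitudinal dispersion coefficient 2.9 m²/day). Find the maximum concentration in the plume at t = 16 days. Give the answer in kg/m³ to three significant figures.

0.0270 kg/m³

The peak of an instantaneous 1D plume sits at x = vt; there the Gaussian factor is 1 and C_max = M/(n_e·A·√(4πDt)), where n_e·A is the pore area the mass is dissolved in.
√(4πDt) = √(4π × 2.9 × 16) = 24.15 m, so C_max = 22/(0.26 × 130 × 24.15) = 0.0270 kg/m³.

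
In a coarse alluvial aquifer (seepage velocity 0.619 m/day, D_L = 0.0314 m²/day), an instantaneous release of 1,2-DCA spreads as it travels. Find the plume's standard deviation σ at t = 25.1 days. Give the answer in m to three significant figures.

Dispersive spreading gives a Gaussian with σ² = 2Dt; advection only shifts the center.
σ = √(2 × 0.0314 × 25.1) = 1.26 m.

1.26 m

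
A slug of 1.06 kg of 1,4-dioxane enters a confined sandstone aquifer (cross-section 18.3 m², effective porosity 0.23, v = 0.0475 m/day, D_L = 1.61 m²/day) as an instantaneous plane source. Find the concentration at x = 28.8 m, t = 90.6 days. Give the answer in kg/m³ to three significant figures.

0.00210 kg/m³

For an instantaneous plane source, C(x,t) = M/(n_e·A·√(4πDt)) · exp(−(x−vt)²/(4Dt)), with n_e·A the pore (flow) area.
Plume center vt = 0.0475 × 90.6 = 4.3035 m, so the well at 28.8 m is 24.4965 m downgradient of the peak.
√(4πDt) = 42.81 m, giving peak height M/(n_e·A·√(4πDt)) = 1.06/(0.23 × 18.3 × 42.81) = 0.005883 kg/m³.
(x−vt)²/(4Dt) = (24.4965)²/(4 × 1.61 × 90.6) = 1.028; exp(−1.028) = 0.3577.
C = 0.005883 × 0.3577 = 0.00210 kg/m³.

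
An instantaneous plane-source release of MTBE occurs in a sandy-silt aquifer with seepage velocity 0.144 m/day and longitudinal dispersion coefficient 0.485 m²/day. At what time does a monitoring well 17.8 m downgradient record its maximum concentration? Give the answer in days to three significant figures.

For the 1D instantaneous-source solution, setting ∂C/∂t = 0 at fixed x gives v²t² + 2Dt − x² = 0, so t = (√(D² + v²x²) − D)/v².
√(D² + v²x²) = √(0.485² + 0.144² × 17.8²) = 2.609; v² = 0.020736.
t = (2.609 − 0.485)/0.020736 = 102 days (vs. the pure-advection estimate x/v = 124 d).

102 days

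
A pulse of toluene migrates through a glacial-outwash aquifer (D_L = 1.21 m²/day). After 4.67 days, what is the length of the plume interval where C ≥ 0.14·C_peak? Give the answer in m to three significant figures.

The plume is Gaussian with σ = √(2Dt) = √(2 × 1.21 × 4.67) = 3.362 m.
C/C_peak = exp(−Δx²/(2σ²)) = 0.14 ⇒ Δx = σ·√(−2 ln 0.14) = 3.362 × 1.983 = 6.667 m.
Width = 2Δx = 13.3 m.

13.3 m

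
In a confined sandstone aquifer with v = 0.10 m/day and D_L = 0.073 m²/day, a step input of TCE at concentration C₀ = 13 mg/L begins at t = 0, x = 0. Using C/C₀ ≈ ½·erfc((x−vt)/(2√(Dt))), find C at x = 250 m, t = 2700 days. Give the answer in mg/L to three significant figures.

For a continuous step input, C/C₀ ≈ ½·erfc((x−vt)/(2√(Dt))).
vt = 0.10 × 2700 = 270 m and 2√(Dt) = 2√(0.073 × 2700) = 28.08 m.
Argument (x−vt)/(2√(Dt)) = (250 − 270)/28.08 = -0.7123; ½·erfc(-0.7123) = 0.8431.
C = 13 × 0.8431 = 11.0 mg/L.

11.0 mg/L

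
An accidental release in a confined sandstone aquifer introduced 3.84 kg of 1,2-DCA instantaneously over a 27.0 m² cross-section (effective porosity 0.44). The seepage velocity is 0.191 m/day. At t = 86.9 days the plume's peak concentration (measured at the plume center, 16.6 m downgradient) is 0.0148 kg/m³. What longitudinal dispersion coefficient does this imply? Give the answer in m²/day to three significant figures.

At the plume center C_max = M/(n_e·A·√(4πDt)), so D = M²/(4πt·(n_e·A·C_max)²).
n_e·A·C_max = 0.44 × 27.0 × 0.0148 = 0.1758 kg/m.
D = 3.84²/(4π × 86.9 × 0.1758²) = 0.437 m²/day.

0.437 m²/day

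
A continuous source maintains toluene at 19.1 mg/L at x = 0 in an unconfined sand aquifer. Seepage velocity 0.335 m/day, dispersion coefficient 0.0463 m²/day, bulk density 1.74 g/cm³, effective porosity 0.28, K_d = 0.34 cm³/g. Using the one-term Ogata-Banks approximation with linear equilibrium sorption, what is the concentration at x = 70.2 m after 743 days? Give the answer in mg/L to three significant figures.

18.7 mg/L

Retardation factor R = 1 + ρ_b·K_d/n = 1 + 1.74 × 0.34/0.28 = 3.113.
Sorption retards both mechanisms: v_R = v/R = 0.1076 m/day, D_R = D/R = 0.01487 m²/day.
v_R·t = 0.1076 × 743 = 79.9468 m; 2√(D_R t) = 6.648 m; argument = (70.2 − 79.9468)/6.648 = -1.466.
C = C₀ × ½·erfc(-1.466) = 19.1 × 0.9809 = 18.7 mg/L.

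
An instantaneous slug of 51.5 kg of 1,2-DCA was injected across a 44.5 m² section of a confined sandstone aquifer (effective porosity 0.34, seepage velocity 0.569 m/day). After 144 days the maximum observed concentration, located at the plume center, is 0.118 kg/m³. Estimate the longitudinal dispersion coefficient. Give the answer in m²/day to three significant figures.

0.460 m²/day

At the plume center C_max = M/(n_e·A·√(4πDt)), so D = M²/(4πt·(n_e·A·C_max)²).
n_e·A·C_max = 0.34 × 44.5 × 0.118 = 1.785 kg/m.
D = 51.5²/(4π × 144 × 1.785²) = 0.460 m²/day.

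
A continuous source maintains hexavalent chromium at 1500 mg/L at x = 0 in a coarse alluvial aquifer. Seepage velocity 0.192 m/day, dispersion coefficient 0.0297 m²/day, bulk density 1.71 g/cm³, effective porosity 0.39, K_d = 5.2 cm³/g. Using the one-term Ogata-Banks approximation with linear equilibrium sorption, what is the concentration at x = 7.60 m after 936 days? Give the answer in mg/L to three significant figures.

Retardation factor R = 1 + ρ_b·K_d/n = 1 + 1.71 × 5.2/0.39 = 23.80.
Sorption retards both mechanisms: v_R = v/R = 0.008067 m/day, D_R = D/R = 0.001248 m²/day.
v_R·t = 0.008067 × 936 = 7.550712 m; 2√(D_R t) = 2.162 m; argument = (7.60 − 7.550712)/2.162 = 0.02280.
C = C₀ × ½·erfc(0.02280) = 1500 × 0.4871 = 731 mg/L.

731 mg/L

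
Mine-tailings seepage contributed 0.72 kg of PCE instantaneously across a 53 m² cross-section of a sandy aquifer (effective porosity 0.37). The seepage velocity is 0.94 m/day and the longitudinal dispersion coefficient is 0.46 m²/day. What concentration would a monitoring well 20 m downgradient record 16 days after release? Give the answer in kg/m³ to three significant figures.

0.00166 kg/m³

For an instantaneous plane source, C(x,t) = M/(n_e·A·√(4πDt)) · exp(−(x−vt)²/(4Dt)), with n_e·A the pore (flow) area.
Plume center vt = 0.94 × 16 = 15.04 m, so the well at 20 m is 4.96 m downgradient of the peak.
√(4πDt) = 9.617 m, giving peak height M/(n_e·A·√(4πDt)) = 0.72/(0.37 × 53 × 9.617) = 0.003818 kg/m³.
(x−vt)²/(4Dt) = (4.96)²/(4 × 0.46 × 16) = 0.8357; exp(−0.8357) = 0.4336.
C = 0.003818 × 0.4336 = 0.00166 kg/m³.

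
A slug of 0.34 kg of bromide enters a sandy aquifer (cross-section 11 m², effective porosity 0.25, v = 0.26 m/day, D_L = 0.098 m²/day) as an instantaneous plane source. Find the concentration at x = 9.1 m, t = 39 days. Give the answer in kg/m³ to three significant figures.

For an instantaneous plane source, C(x,t) = M/(n_e·A·√(4πDt)) · exp(−(x−vt)²/(4Dt)), with n_e·A the pore (flow) area.
Plume center vt = 0.26 × 39 = 10.14 m, so the well at 9.1 m is 1.04 m upgradient of the peak.
√(4πDt) = 6.930 m, giving peak height M/(n_e·A·√(4πDt)) = 0.34/(0.25 × 11 × 6.930) = 0.01784 kg/m³.
(x−vt)²/(4Dt) = (-1.04)²/(4 × 0.098 × 39) = 0.07075; exp(−0.07075) = 0.9317.
C = 0.01784 × 0.9317 = 0.0166 kg/m³.

0.0166 kg/m³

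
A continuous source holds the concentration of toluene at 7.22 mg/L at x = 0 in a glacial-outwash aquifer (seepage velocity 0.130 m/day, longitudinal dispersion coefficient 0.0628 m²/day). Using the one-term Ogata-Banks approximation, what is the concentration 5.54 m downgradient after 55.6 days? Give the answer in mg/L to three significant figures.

5.33 mg/L

For a continuous step input, C/C₀ ≈ ½·erfc((x−vt)/(2√(Dt))).
vt = 0.130 × 55.6 = 7.228 m and 2√(Dt) = 2√(0.0628 × 55.6) = 3.737 m.
Argument (x−vt)/(2√(Dt)) = (5.54 − 7.228)/3.737 = -0.4517; ½·erfc(-0.4517) = 0.7385.
C = 7.22 × 0.7385 = 5.33 mg/L.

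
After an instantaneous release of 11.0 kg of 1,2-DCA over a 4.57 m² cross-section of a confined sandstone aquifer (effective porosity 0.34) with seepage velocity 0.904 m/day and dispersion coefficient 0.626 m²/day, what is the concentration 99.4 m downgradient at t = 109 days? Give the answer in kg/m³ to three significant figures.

0.241 kg/m³

For an instantaneous plane source, C(x,t) = M/(n_e·A·√(4πDt)) · exp(−(x−vt)²/(4Dt)), with n_e·A the pore (flow) area.
Plume center vt = 0.904 × 109 = 98.536 m, so the well at 99.4 m is 0.864 m downgradient of the peak.
√(4πDt) = 29.28 m, giving peak height M/(n_e·A·√(4πDt)) = 11.0/(0.34 × 4.57 × 29.28) = 0.2418 kg/m³.
(x−vt)²/(4Dt) = (0.864)²/(4 × 0.626 × 109) = 0.002735; exp(−0.002735) = 0.9973.
C = 0.2418 × 0.9973 = 0.241 kg/m³.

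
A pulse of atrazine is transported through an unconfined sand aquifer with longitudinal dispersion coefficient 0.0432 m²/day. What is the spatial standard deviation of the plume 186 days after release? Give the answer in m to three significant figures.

4.01 m

Dispersive spreading gives a Gaussian with σ² = 2Dt; advection only shifts the center.
σ = √(2 × 0.0432 × 186) = 4.01 m.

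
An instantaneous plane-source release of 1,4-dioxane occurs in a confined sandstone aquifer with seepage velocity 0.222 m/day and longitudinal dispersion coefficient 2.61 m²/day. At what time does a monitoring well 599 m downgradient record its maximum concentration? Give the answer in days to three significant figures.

2650 days

For the 1D instantaneous-source solution, setting ∂C/∂t = 0 at fixed x gives v²t² + 2Dt − x² = 0, so t = (√(D² + v²x²) − D)/v².
√(D² + v²x²) = √(2.61² + 0.222² × 599²) = 133.0; v² = 0.049284.
t = (133.0 − 2.61)/0.049284 = 2650 days (vs. the pure-advection estimate x/v = 2700 d).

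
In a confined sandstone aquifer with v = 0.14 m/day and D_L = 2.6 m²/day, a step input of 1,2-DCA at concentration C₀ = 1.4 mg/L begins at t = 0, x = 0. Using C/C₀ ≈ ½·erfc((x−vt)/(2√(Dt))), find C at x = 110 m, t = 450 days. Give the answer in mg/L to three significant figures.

0.232 mg/L

For a continuous step input, C/C₀ ≈ ½·erfc((x−vt)/(2√(Dt))).
vt = 0.14 × 450 = 63 m and 2√(Dt) = 2√(2.6 × 450) = 68.41 m.
Argument (x−vt)/(2√(Dt)) = (110 − 63)/68.41 = 0.6870; ½·erfc(0.6870) = 0.1656.
C = 1.4 × 0.1656 = 0.232 mg/L.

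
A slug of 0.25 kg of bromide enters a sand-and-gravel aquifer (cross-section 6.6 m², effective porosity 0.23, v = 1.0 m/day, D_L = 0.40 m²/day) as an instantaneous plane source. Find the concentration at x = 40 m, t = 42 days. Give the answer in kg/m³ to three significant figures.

For an instantaneous plane source, C(x,t) = M/(n_e·A·√(4πDt)) · exp(−(x−vt)²/(4Dt)), with n_e·A the pore (flow) area.
Plume center vt = 1.0 × 42 = 42 m, so the well at 40 m is 2 m upgradient of the peak.
√(4πDt) = 14.53 m, giving peak height M/(n_e·A·√(4πDt)) = 0.25/(0.23 × 6.6 × 14.53) = 0.01133 kg/m³.
(x−vt)²/(4Dt) = (-2)²/(4 × 0.40 × 42) = 0.05952; exp(−0.05952) = 0.9422.
C = 0.01133 × 0.9422 = 0.0107 kg/m³.

0.0107 kg/m³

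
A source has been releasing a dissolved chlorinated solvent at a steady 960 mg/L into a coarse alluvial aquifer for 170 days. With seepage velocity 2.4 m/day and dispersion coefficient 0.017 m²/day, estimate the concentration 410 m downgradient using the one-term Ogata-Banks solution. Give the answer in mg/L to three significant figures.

195 mg/L

For a continuous step input, C/C₀ ≈ ½·erfc((x−vt)/(2√(Dt))).
vt = 2.4 × 170 = 408 m and 2√(Dt) = 2√(0.017 × 170) = 3.400 m.
Argument (x−vt)/(2√(Dt)) = (410 − 408)/3.400 = 0.5882; ½·erfc(0.5882) = 0.2027.
C = 960 × 0.2027 = 195 mg/L.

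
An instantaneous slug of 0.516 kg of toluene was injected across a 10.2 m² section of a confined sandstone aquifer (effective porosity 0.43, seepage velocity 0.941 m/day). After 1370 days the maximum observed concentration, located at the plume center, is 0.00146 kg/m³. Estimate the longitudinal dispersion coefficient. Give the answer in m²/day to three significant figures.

0.377 m²/day

At the plume center C_max = M/(n_e·A·√(4πDt)), so D = M²/(4πt·(n_e·A·C_max)²).
n_e·A·C_max = 0.43 × 10.2 × 0.00146 = 0.006404 kg/m.
D = 0.516²/(4π × 1370 × 0.006404²) = 0.377 m²/day.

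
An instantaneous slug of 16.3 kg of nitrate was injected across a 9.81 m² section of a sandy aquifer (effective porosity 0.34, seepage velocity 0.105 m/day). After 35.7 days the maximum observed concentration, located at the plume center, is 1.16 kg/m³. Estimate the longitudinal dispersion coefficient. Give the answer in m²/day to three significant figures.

At the plume center C_max = M/(n_e·A·√(4πDt)), so D = M²/(4πt·(n_e·A·C_max)²).
n_e·A·C_max = 0.34 × 9.81 × 1.16 = 3.869 kg/m.
D = 16.3²/(4π × 35.7 × 3.869²) = 0.0396 m²/day.

0.0396 m²/day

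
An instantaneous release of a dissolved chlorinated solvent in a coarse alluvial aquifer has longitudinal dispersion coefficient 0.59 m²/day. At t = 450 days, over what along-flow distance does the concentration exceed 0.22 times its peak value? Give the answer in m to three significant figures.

The plume is Gaussian with σ = √(2Dt) = √(2 × 0.59 × 450) = 23.04 m.
C/C_peak = exp(−Δx²/(2σ²)) = 0.22 ⇒ Δx = σ·√(−2 ln 0.22) = 23.04 × 1.740 = 40.09 m.
Width = 2Δx = 80.2 m.

80.2 m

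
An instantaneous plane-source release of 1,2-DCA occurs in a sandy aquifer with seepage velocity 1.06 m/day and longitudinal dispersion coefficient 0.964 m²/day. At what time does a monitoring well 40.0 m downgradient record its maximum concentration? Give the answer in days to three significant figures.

For the 1D instantaneous-source solution, setting ∂C/∂t = 0 at fixed x gives v²t² + 2Dt − x² = 0, so t = (√(D² + v²x²) − D)/v².
√(D² + v²x²) = √(0.964² + 1.06² × 40.0²) = 42.41; v² = 1.1236.
t = (42.41 − 0.964)/1.1236 = 36.9 days (vs. the pure-advection estimate x/v = 37.7 d).

36.9 days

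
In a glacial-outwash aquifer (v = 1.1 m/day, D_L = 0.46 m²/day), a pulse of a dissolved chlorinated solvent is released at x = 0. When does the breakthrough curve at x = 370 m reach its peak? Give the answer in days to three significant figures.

For the 1D instantaneous-source solution, setting ∂C/∂t = 0 at fixed x gives v²t² + 2Dt − x² = 0, so t = (√(D² + v²x²) − D)/v².
√(D² + v²x²) = √(0.46² + 1.1² × 370²) = 407.0; v² = 1.21.
t = (407.0 − 0.46)/1.21 = 336 days (vs. the pure-advection estimate x/v = 336 d).

336 days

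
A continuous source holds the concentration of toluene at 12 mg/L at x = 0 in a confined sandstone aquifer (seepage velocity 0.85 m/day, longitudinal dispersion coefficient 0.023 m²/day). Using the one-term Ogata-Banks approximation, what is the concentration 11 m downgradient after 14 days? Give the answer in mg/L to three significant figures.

10.4 mg/L

For a continuous step input, C/C₀ ≈ ½·erfc((x−vt)/(2√(Dt))).
vt = 0.85 × 14 = 11.9 m and 2√(Dt) = 2√(0.023 × 14) = 1.135 m.
Argument (x−vt)/(2√(Dt)) = (11 − 11.9)/1.135 = -0.7930; ½·erfc(-0.7930) = 0.8690.
C = 12 × 0.8690 = 10.4 mg/L.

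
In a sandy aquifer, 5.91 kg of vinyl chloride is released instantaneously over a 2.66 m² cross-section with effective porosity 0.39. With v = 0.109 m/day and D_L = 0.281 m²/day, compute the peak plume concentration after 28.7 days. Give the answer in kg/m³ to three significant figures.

0.566 kg/m³

The peak of an instantaneous 1D plume sits at x = vt; there the Gaussian factor is 1 and C_max = M/(n_e·A·√(4πDt)), where n_e·A is the pore area the mass is dissolved in.
√(4πDt) = √(4π × 0.281 × 28.7) = 10.07 m, so C_max = 5.91/(0.39 × 2.66 × 10.07) = 0.566 kg/m³.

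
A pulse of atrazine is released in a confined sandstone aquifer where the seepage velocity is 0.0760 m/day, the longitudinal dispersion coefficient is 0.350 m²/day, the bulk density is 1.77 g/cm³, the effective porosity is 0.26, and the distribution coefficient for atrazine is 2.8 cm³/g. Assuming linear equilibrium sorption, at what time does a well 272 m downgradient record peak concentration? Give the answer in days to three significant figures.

Retardation factor R = 1 + ρ_b·K_d/n = 1 + 1.77 × 2.8/0.26 = 20.06.
Sorption retards both mechanisms: v_R = v/R = 0.003789 m/day, D_R = D/R = 0.01745 m²/day.
Peak time from v_R²t² + 2D_R t − x² = 0: t = (√(D_R² + v_R²x²) − D_R)/v_R².
√(D_R² + v_R²x²) = √(0.01745² + 0.003789² × 272²) = 1.031; v_R² = 1.436e-05.
t = (1.031 − 0.01745)/1.436e-05 = 70600 days.

70600 days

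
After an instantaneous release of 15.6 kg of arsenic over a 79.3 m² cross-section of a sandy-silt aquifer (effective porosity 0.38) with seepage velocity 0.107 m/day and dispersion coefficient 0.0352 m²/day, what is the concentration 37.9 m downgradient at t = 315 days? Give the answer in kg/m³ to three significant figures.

For an instantaneous plane source, C(x,t) = M/(n_e·A·√(4πDt)) · exp(−(x−vt)²/(4Dt)), with n_e·A the pore (flow) area.
Plume center vt = 0.107 × 315 = 33.705 m, so the well at 37.9 m is 4.195 m downgradient of the peak.
√(4πDt) = 11.80 m, giving peak height M/(n_e·A·√(4πDt)) = 15.6/(0.38 × 79.3 × 11.80) = 0.04387 kg/m³.
(x−vt)²/(4Dt) = (4.195)²/(4 × 0.0352 × 315) = 0.3968; exp(−0.3968) = 0.6725.
C = 0.04387 × 0.6725 = 0.0295 kg/m³.

0.0295 kg/m³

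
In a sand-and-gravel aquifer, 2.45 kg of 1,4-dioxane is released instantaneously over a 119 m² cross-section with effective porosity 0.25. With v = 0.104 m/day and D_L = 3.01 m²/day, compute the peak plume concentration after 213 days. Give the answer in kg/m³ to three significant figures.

The peak of an instantaneous 1D plume sits at x = vt; there the Gaussian factor is 1 and C_max = M/(n_e·A·√(4πDt)), where n_e·A is the pore area the mass is dissolved in.
√(4πDt) = √(4π × 3.01 × 213) = 89.76 m, so C_max = 2.45/(0.25 × 119 × 89.76) = 0.000917 kg/m³.

0.000917 kg/m³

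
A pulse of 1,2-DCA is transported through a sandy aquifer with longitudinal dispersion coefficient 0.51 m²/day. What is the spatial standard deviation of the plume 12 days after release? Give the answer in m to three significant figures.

3.50 m

Dispersive spreading gives a Gaussian with σ² = 2Dt; advection only shifts the center.
σ = √(2 × 0.51 × 12) = 3.50 m.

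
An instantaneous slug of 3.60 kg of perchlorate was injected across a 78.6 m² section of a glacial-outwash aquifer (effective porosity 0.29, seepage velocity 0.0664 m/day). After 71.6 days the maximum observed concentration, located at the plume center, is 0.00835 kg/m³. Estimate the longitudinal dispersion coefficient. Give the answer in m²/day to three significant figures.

0.398 m²/day

At the plume center C_max = M/(n_e·A·√(4πDt)), so D = M²/(4πt·(n_e·A·C_max)²).
n_e·A·C_max = 0.29 × 78.6 × 0.00835 = 0.1903 kg/m.
D = 3.60²/(4π × 71.6 × 0.1903²) = 0.398 m²/day.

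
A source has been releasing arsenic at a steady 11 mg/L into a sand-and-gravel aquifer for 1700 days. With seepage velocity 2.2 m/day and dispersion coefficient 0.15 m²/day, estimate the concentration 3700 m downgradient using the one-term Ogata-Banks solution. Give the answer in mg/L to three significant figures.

For a continuous step input, C/C₀ ≈ ½·erfc((x−vt)/(2√(Dt))).
vt = 2.2 × 1700 = 3740 m and 2√(Dt) = 2√(0.15 × 1700) = 31.94 m.
Argument (x−vt)/(2√(Dt)) = (3700 − 3740)/31.94 = -1.252; ½·erfc(-1.252) = 0.9617.
C = 11 × 0.9617 = 10.6 mg/L.

10.6 mg/L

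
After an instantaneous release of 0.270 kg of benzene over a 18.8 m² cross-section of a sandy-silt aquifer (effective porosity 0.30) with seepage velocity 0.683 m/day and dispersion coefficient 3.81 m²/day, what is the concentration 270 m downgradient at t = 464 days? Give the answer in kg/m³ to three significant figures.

0.000235 kg/m³

For an instantaneous plane source, C(x,t) = M/(n_e·A·√(4πDt)) · exp(−(x−vt)²/(4Dt)), with n_e·A the pore (flow) area.
Plume center vt = 0.683 × 464 = 316.912 m, so the well at 270 m is 46.912 m upgradient of the peak.
√(4πDt) = 149.0 m, giving peak height M/(n_e·A·√(4πDt)) = 0.270/(0.30 × 18.8 × 149.0) = 0.0003213 kg/m³.
(x−vt)²/(4Dt) = (-46.912)²/(4 × 3.81 × 464) = 0.3112; exp(−0.3112) = 0.7326.
C = 0.0003213 × 0.7326 = 0.000235 kg/m³.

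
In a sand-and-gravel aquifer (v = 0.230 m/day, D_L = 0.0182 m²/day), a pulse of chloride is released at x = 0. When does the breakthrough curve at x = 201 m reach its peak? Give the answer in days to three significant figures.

For the 1D instantaneous-source solution, setting ∂C/∂t = 0 at fixed x gives v²t² + 2Dt − x² = 0, so t = (√(D² + v²x²) − D)/v².
√(D² + v²x²) = √(0.0182² + 0.230² × 201²) = 46.23; v² = 0.0529.
t = (46.23 − 0.0182)/0.0529 = 874 days (vs. the pure-advection estimate x/v = 874 d).

874 days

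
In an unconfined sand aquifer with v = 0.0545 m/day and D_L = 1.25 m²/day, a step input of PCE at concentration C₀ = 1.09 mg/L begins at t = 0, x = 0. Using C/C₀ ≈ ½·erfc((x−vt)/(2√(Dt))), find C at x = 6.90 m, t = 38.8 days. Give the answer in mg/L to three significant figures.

For a continuous step input, C/C₀ ≈ ½·erfc((x−vt)/(2√(Dt))).
vt = 0.0545 × 38.8 = 2.1146 m and 2√(Dt) = 2√(1.25 × 38.8) = 13.93 m.
Argument (x−vt)/(2√(Dt)) = (6.90 − 2.1146)/13.93 = 0.3435; ½·erfc(0.3435) = 0.3136.
C = 1.09 × 0.3136 = 0.342 mg/L.

0.342 mg/L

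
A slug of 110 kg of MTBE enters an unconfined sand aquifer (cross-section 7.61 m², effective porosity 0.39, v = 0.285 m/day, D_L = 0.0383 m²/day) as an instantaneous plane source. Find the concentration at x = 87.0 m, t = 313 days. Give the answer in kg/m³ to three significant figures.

For an instantaneous plane source, C(x,t) = M/(n_e·A·√(4πDt)) · exp(−(x−vt)²/(4Dt)), with n_e·A the pore (flow) area.
Plume center vt = 0.285 × 313 = 89.205 m, so the well at 87.0 m is 2.205 m upgradient of the peak.
√(4πDt) = 12.27 m, giving peak height M/(n_e·A·√(4πDt)) = 110/(0.39 × 7.61 × 12.27) = 3.021 kg/m³.
(x−vt)²/(4Dt) = (-2.205)²/(4 × 0.0383 × 313) = 0.1014; exp(−0.1014) = 0.9036.
C = 3.021 × 0.9036 = 2.73 kg/m³.

2.73 kg/m³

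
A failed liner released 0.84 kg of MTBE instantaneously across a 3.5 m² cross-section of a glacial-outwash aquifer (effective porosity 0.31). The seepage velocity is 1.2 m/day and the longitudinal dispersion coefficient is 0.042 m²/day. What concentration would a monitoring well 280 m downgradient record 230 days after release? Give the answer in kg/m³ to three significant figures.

0.0464 kg/m³

For an instantaneous plane source, C(x,t) = M/(n_e·A·√(4πDt)) · exp(−(x−vt)²/(4Dt)), with n_e·A the pore (flow) area.
Plume center vt = 1.2 × 230 = 276 m, so the well at 280 m is 4 m downgradient of the peak.
√(4πDt) = 11.02 m, giving peak height M/(n_e·A·√(4πDt)) = 0.84/(0.31 × 3.5 × 11.02) = 0.07025 kg/m³.
(x−vt)²/(4Dt) = (4)²/(4 × 0.042 × 230) = 0.4141; exp(−0.4141) = 0.6609.
C = 0.07025 × 0.6609 = 0.0464 kg/m³.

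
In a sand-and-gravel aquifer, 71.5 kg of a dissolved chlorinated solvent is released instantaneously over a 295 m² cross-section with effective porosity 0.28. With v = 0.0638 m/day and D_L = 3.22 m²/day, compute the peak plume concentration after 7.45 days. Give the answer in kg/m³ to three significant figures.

The peak of an instantaneous 1D plume sits at x = vt; there the Gaussian factor is 1 and C_max = M/(n_e·A·√(4πDt)), where n_e·A is the pore area the mass is dissolved in.
√(4πDt) = √(4π × 3.22 × 7.45) = 17.36 m, so C_max = 71.5/(0.28 × 295 × 17.36) = 0.0499 kg/m³.

0.0499 kg/m³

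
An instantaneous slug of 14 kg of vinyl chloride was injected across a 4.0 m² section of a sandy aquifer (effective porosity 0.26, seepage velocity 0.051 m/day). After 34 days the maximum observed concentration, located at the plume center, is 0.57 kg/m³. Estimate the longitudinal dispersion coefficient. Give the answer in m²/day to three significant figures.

1.31 m²/day

At the plume center C_max = M/(n_e·A·√(4πDt)), so D = M²/(4πt·(n_e·A·C_max)²).
n_e·A·C_max = 0.26 × 4.0 × 0.57 = 0.5928 kg/m.
D = 14²/(4π × 34 × 0.5928²) = 1.31 m²/day.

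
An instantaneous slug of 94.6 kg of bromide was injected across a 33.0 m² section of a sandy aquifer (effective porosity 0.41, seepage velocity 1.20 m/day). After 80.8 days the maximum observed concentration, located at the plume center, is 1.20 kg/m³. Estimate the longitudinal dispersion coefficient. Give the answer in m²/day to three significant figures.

At the plume center C_max = M/(n_e·A·√(4πDt)), so D = M²/(4πt·(n_e·A·C_max)²).
n_e·A·C_max = 0.41 × 33.0 × 1.20 = 16.24 kg/m.
D = 94.6²/(4π × 80.8 × 16.24²) = 0.0334 m²/day.

0.0334 m²/day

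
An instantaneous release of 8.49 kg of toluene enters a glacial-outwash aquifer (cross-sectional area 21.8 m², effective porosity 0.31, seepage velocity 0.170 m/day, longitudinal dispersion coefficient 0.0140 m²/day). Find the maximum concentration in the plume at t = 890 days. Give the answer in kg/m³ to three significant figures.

0.100 kg/m³

The peak of an instantaneous 1D plume sits at x = vt; there the Gaussian factor is 1 and C_max = M/(n_e·A·√(4πDt)), where n_e·A is the pore area the mass is dissolved in.
√(4πDt) = √(4π × 0.0140 × 890) = 12.51 m, so C_max = 8.49/(0.31 × 21.8 × 12.51) = 0.100 kg/m³.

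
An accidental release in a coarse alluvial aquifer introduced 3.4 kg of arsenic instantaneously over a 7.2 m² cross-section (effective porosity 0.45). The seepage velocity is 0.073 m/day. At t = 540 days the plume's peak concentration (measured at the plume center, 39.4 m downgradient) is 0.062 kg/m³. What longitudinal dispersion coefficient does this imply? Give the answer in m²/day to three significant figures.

0.0422 m²/day

At the plume center C_max = M/(n_e·A·√(4πDt)), so D = M²/(4πt·(n_e·A·C_max)²).
n_e·A·C_max = 0.45 × 7.2 × 0.062 = 0.2009 kg/m.
D = 3.4²/(4π × 540 × 0.2009²) = 0.0422 m²/day.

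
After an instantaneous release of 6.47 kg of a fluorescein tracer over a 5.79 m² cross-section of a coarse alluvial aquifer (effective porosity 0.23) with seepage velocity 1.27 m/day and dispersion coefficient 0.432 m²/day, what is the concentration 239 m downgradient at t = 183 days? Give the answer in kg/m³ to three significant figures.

For an instantaneous plane source, C(x,t) = M/(n_e·A·√(4πDt)) · exp(−(x−vt)²/(4Dt)), with n_e·A the pore (flow) area.
Plume center vt = 1.27 × 183 = 232.41 m, so the well at 239 m is 6.59 m downgradient of the peak.
√(4πDt) = 31.52 m, giving peak height M/(n_e·A·√(4πDt)) = 6.47/(0.23 × 5.79 × 31.52) = 0.1541 kg/m³.
(x−vt)²/(4Dt) = (6.59)²/(4 × 0.432 × 183) = 0.1373; exp(−0.1373) = 0.8717.
C = 0.1541 × 0.8717 = 0.134 kg/m³.

0.134 kg/m³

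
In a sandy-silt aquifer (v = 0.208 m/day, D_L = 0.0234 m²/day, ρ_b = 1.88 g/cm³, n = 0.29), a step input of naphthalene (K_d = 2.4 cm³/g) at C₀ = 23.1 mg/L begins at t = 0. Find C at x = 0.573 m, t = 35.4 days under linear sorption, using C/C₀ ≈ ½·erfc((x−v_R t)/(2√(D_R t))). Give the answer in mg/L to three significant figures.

7.91 mg/L

Retardation factor R = 1 + ρ_b·K_d/n = 1 + 1.88 × 2.4/0.29 = 16.56.
Sorption retards both mechanisms: v_R = v/R = 0.01256 m/day, D_R = D/R = 0.001413 m²/day.
v_R·t = 0.01256 × 35.4 = 0.444624 m; 2√(D_R t) = 0.4473 m; argument = (0.573 − 0.444624)/0.4473 = 0.2870.
C = C₀ × ½·erfc(0.2870) = 23.1 × 0.3424 = 7.91 mg/L.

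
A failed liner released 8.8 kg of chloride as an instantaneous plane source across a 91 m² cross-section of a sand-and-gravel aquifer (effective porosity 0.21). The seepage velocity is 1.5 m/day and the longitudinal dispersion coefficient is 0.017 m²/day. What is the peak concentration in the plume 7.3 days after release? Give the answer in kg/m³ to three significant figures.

0.369 kg/m³

The peak of an instantaneous 1D plume sits at x = vt; there the Gaussian factor is 1 and C_max = M/(n_e·A·√(4πDt)), where n_e·A is the pore area the mass is dissolved in.
√(4πDt) = √(4π × 0.017 × 7.3) = 1.249 m, so C_max = 8.8/(0.21 × 91 × 1.249) = 0.369 kg/m³.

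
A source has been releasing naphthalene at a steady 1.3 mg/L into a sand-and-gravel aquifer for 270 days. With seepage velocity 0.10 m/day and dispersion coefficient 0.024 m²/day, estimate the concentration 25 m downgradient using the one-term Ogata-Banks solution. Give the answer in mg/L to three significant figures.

0.924 mg/L

For a continuous step input, C/C₀ ≈ ½·erfc((x−vt)/(2√(Dt))).
vt = 0.10 × 270 = 27 m and 2√(Dt) = 2√(0.024 × 270) = 5.091 m.
Argument (x−vt)/(2√(Dt)) = (25 − 27)/5.091 = -0.3929; ½·erfc(-0.3929) = 0.7108.
C = 1.3 × 0.7108 = 0.924 mg/L.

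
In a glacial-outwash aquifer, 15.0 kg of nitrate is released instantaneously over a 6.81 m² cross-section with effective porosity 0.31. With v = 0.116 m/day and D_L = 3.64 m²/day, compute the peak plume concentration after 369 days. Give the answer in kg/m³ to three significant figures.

The peak of an instantaneous 1D plume sits at x = vt; there the Gaussian factor is 1 and C_max = M/(n_e·A·√(4πDt)), where n_e·A is the pore area the mass is dissolved in.
√(4πDt) = √(4π × 3.64 × 369) = 129.9 m, so C_max = 15.0/(0.31 × 6.81 × 129.9) = 0.0547 kg/m³.

0.0547 kg/m³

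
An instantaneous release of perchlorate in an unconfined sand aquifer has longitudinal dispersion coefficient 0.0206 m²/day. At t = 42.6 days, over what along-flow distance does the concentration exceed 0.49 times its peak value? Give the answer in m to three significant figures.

3.16 m

The plume is Gaussian with σ = √(2Dt) = √(2 × 0.0206 × 42.6) = 1.325 m.
C/C_peak = exp(−Δx²/(2σ²)) = 0.49 ⇒ Δx = σ·√(−2 ln 0.49) = 1.325 × 1.194 = 1.582 m.
Width = 2Δx = 3.16 m.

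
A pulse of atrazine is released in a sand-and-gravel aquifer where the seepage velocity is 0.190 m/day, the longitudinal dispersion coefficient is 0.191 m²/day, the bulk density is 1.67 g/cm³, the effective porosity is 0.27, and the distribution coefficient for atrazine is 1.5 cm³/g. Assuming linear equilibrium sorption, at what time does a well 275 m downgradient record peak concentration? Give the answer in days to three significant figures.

Retardation factor R = 1 + ρ_b·K_d/n = 1 + 1.67 × 1.5/0.27 = 10.28.
Sorption retards both mechanisms: v_R = v/R = 0.01848 m/day, D_R = D/R = 0.01858 m²/day.
Peak time from v_R²t² + 2D_R t − x² = 0: t = (√(D_R² + v_R²x²) − D_R)/v_R².
√(D_R² + v_R²x²) = √(0.01858² + 0.01848² × 275²) = 5.082; v_R² = 0.0003415.
t = (5.082 − 0.01858)/0.0003415 = 14800 days.

14800 days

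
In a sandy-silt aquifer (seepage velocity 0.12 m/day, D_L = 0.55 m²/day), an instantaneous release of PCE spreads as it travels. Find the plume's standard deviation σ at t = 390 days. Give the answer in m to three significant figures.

20.7 m

Dispersive spreading gives a Gaussian with σ² = 2Dt; advection only shifts the center.
σ = √(2 × 0.55 × 390) = 20.7 m.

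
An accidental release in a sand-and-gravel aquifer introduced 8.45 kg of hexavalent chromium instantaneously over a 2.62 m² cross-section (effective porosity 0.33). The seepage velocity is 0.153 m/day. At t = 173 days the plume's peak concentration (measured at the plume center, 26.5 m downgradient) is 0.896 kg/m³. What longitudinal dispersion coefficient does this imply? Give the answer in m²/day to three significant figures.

0.0547 m²/day

At the plume center C_max = M/(n_e·A·√(4πDt)), so D = M²/(4πt·(n_e·A·C_max)²).
n_e·A·C_max = 0.33 × 2.62 × 0.896 = 0.7747 kg/m.
D = 8.45²/(4π × 173 × 0.7747²) = 0.0547 m²/day.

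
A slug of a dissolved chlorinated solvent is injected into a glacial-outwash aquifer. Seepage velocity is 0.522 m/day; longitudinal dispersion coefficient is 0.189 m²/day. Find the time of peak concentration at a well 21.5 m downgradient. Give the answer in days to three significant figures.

For the 1D instantaneous-source solution, setting ∂C/∂t = 0 at fixed x gives v²t² + 2Dt − x² = 0, so t = (√(D² + v²x²) − D)/v².
√(D² + v²x²) = √(0.189² + 0.522² × 21.5²) = 11.22; v² = 0.272484.
t = (11.22 − 0.189)/0.272484 = 40.5 days (vs. the pure-advection estimate x/v = 41.2 d).

40.5 days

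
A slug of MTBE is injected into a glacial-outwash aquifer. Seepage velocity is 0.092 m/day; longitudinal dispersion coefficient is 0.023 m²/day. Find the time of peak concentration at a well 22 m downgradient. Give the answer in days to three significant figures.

For the 1D instantaneous-source solution, setting ∂C/∂t = 0 at fixed x gives v²t² + 2Dt − x² = 0, so t = (√(D² + v²x²) − D)/v².
√(D² + v²x²) = √(0.023² + 0.092² × 22²) = 2.024; v² = 0.008464.
t = (2.024 − 0.023)/0.008464 = 236 days (vs. the pure-advection estimate x/v = 239 d).

236 days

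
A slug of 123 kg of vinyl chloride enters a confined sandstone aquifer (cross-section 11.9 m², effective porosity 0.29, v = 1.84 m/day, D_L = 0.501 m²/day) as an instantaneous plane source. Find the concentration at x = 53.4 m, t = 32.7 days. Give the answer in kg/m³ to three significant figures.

1.23 kg/m³

For an instantaneous plane source, C(x,t) = M/(n_e·A·√(4πDt)) · exp(−(x−vt)²/(4Dt)), with n_e·A the pore (flow) area.
Plume center vt = 1.84 × 32.7 = 60.168 m, so the well at 53.4 m is 6.768 m upgradient of the peak.
√(4πDt) = 14.35 m, giving peak height M/(n_e·A·√(4πDt)) = 123/(0.29 × 11.9 × 14.35) = 2.484 kg/m³.
(x−vt)²/(4Dt) = (-6.768)²/(4 × 0.501 × 32.7) = 0.6990; exp(−0.6990) = 0.4971.
C = 2.484 × 0.4971 = 1.23 kg/m³.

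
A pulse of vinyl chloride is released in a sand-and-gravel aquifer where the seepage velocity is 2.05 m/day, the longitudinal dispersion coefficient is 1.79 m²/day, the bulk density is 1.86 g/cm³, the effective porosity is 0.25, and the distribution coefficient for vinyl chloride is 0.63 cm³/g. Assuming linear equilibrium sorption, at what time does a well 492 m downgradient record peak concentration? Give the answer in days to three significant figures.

1360 days

Retardation factor R = 1 + ρ_b·K_d/n = 1 + 1.86 × 0.63/0.25 = 5.687.
Sorption retards both mechanisms: v_R = v/R = 0.3605 m/day, D_R = D/R = 0.3148 m²/day.
Peak time from v_R²t² + 2D_R t − x² = 0: t = (√(D_R² + v_R²x²) − D_R)/v_R².
√(D_R² + v_R²x²) = √(0.3148² + 0.3605² × 492²) = 177.4; v_R² = 0.1300.
t = (177.4 − 0.3148)/0.1300 = 1360 days.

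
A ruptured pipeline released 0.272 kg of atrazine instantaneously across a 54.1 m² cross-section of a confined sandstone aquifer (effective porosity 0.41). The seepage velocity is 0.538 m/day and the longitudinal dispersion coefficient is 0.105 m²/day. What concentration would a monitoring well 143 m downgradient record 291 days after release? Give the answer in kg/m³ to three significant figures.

0.000139 kg/m³

For an instantaneous plane source, C(x,t) = M/(n_e·A·√(4πDt)) · exp(−(x−vt)²/(4Dt)), with n_e·A the pore (flow) area.
Plume center vt = 0.538 × 291 = 156.558 m, so the well at 143 m is 13.558 m upgradient of the peak.
√(4πDt) = 19.60 m, giving peak height M/(n_e·A·√(4πDt)) = 0.272/(0.41 × 54.1 × 19.60) = 0.0006257 kg/m³.
(x−vt)²/(4Dt) = (-13.558)²/(4 × 0.105 × 291) = 1.504; exp(−1.504) = 0.2222.
C = 0.0006257 × 0.2222 = 0.000139 kg/m³.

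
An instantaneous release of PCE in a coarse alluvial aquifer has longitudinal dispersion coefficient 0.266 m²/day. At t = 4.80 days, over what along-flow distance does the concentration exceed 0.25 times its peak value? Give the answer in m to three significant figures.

The plume is Gaussian with σ = √(2Dt) = √(2 × 0.266 × 4.80) = 1.598 m.
C/C_peak = exp(−Δx²/(2σ²)) = 0.25 ⇒ Δx = σ·√(−2 ln 0.25) = 1.598 × 1.665 = 2.661 m.
Width = 2Δx = 5.32 m.

5.32 m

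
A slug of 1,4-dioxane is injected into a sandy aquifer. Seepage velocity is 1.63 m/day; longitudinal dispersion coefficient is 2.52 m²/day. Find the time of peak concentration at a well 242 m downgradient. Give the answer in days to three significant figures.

For the 1D instantaneous-source solution, setting ∂C/∂t = 0 at fixed x gives v²t² + 2Dt − x² = 0, so t = (√(D² + v²x²) − D)/v².
√(D² + v²x²) = √(2.52² + 1.63² × 242²) = 394.5; v² = 2.6569.
t = (394.5 − 2.52)/2.6569 = 148 days (vs. the pure-advection estimate x/v = 148 d).

148 days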